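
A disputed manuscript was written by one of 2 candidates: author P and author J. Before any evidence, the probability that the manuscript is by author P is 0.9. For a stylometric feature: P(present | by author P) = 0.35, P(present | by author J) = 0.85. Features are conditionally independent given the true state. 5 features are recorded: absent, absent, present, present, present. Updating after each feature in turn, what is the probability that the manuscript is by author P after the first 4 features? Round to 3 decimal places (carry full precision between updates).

After 'absent': P(author P) = 0.65·0.9000 / (0.65·0.9000 + 0.15·0.1000) ≈ 0.9750
After 'absent': P(author P) = 0.65·0.9750 / (0.65·0.9750 + 0.15·0.0250) ≈ 0.9941
After 'present': P(author P) = 0.35·0.9941 / (0.35·0.9941 + 0.85·0.0059) ≈ 0.9858
After 'present': P(author P) = 0.35·0.9858 / (0.35·0.9858 + 0.85·0.0142) ≈ 0.9663

0.966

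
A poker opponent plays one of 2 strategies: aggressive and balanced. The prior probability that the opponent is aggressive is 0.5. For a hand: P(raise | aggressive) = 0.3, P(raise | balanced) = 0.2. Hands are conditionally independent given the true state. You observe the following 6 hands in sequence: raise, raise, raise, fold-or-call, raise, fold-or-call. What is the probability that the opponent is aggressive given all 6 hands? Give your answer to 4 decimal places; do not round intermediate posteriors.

After 'raise': P(aggressive) = 0.3·0.5000 / (0.3·0.5000 + 0.2·0.5000) ≈ 0.6000
After 'raise': P(aggressive) = 0.3·0.6000 / (0.3·0.6000 + 0.2·0.4000) ≈ 0.6923
After 'raise': P(aggressive) = 0.3·0.6923 / (0.3·0.6923 + 0.2·0.3077) ≈ 0.7714
After 'fold-or-call': P(aggressive) = 0.7·0.7714 / (0.7·0.7714 + 0.8·0.2286) ≈ 0.7470
After 'raise': P(aggressive) = 0.3·0.7470 / (0.3·0.7470 + 0.2·0.2530) ≈ 0.8158
After 'fold-or-call': P(aggressive) = 0.7·0.8158 / (0.7·0.8158 + 0.8·0.1842) ≈ 0.7949

0.7949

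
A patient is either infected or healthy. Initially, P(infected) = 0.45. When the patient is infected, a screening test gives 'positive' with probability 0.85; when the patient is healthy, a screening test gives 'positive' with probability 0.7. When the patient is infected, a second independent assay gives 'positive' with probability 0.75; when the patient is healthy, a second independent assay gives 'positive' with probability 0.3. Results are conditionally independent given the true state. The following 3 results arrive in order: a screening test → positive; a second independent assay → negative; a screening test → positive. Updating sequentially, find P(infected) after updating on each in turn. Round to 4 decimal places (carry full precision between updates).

0.3011

After a screening test='positive': P(infected) = 0.85·0.4500 / (0.85·0.4500 + 0.7·0.5500) ≈ 0.4984
After a second independent assay='negative': P(infected) = 0.25·0.4984 / (0.25·0.4984 + 0.7·0.5016) ≈ 0.2619
After a screening test='positive': P(infected) = 0.85·0.2619 / (0.85·0.2619 + 0.7·0.7381) ≈ 0.3011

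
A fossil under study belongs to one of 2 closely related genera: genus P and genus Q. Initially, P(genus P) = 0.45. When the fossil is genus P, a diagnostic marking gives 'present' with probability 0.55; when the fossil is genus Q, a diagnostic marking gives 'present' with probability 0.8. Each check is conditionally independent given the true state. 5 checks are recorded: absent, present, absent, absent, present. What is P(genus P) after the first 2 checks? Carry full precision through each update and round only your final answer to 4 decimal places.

After 'absent': P(genus P) = 0.45·0.4500 / (0.45·0.4500 + 0.2·0.5500) ≈ 0.6480
After 'present': P(genus P) = 0.55·0.6480 / (0.55·0.6480 + 0.8·0.3520) ≈ 0.5586

0.5586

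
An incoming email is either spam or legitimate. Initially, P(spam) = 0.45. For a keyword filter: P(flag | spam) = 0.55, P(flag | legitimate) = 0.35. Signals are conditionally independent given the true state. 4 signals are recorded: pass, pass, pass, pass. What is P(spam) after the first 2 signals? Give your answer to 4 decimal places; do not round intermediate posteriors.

0.2817

After 'pass': P(spam) = 0.45·0.4500 / (0.45·0.4500 + 0.65·0.5500) ≈ 0.3616
After 'pass': P(spam) = 0.45·0.3616 / (0.45·0.3616 + 0.65·0.6384) ≈ 0.2817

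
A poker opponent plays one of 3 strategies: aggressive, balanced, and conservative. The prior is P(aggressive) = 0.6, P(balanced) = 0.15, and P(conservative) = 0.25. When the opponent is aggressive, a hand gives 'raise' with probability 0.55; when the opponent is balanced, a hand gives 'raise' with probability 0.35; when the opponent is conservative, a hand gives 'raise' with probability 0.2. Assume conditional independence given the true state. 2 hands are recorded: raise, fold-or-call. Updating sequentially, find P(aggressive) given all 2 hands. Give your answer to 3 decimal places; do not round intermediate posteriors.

Apply Bayes' rule sequentially, carrying P(aggressive) forward.
After 'raise': normaliser = 0.55·0.6000 + 0.35·0.1500 + 0.2·0.2500; P(aggressive) ≈ 0.7630, P(balanced) ≈ 0.1214, P(conservative) ≈ 0.1156
After 'fold-or-call': normaliser = 0.45·0.7630 + 0.65·0.1214 + 0.8·0.1156; P(aggressive) ≈ 0.6670, P(balanced) ≈ 0.1533, P(conservative) ≈ 0.1797

0.667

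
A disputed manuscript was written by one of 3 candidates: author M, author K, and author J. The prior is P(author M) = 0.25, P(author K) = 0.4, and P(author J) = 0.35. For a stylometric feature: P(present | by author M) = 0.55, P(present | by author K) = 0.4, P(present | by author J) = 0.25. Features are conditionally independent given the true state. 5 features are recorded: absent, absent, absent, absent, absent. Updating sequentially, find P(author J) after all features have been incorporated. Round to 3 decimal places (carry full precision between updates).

0.699

After 'absent': normaliser = 0.45·0.2500 + 0.6·0.4000 + 0.75·0.3500; P(author M) ≈ 0.1829, P(author K) ≈ 0.3902, P(author J) ≈ 0.4268
After 'absent': normaliser = 0.45·0.1829 + 0.6·0.3902 + 0.75·0.4268; P(author M) ≈ 0.1293, P(author K) ≈ 0.3678, P(author J) ≈ 0.5029
After 'absent': normaliser = 0.45·0.1293 + 0.6·0.3678 + 0.75·0.5029; P(author M) ≈ 0.0887, P(author K) ≈ 0.3364, P(author J) ≈ 0.5749
After 'absent': normaliser = 0.45·0.0887 + 0.6·0.3364 + 0.75·0.5749; P(author M) ≈ 0.0593, P(author K) ≈ 0.2999, P(author J) ≈ 0.6407
After 'absent': normaliser = 0.45·0.0593 + 0.6·0.2999 + 0.75·0.6407; P(author M) ≈ 0.0388, P(author K) ≈ 0.2619, P(author J) ≈ 0.6993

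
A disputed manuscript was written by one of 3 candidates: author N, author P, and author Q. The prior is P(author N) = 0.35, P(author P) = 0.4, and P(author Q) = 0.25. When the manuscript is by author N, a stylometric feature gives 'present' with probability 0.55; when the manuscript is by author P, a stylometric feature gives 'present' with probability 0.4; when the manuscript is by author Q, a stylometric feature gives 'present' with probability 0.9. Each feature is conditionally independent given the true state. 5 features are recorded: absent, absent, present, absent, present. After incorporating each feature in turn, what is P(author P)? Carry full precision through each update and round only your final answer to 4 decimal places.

Apply Bayes' rule sequentially, carrying P(author P) forward.
After 'absent': normaliser = 0.45·0.3500 + 0.6·0.4000 + 0.1·0.2500; P(author N) ≈ 0.3728, P(author P) ≈ 0.5680, P(author Q) ≈ 0.0592
After 'absent': normaliser = 0.45·0.3728 + 0.6·0.5680 + 0.1·0.0592; P(author N) ≈ 0.3260, P(author P) ≈ 0.6624, P(author Q) ≈ 0.0115
After 'present': normaliser = 0.55·0.3260 + 0.4·0.6624 + 0.9·0.0115; P(author N) ≈ 0.3944, P(author P) ≈ 0.5828, P(author Q) ≈ 0.0228
After 'absent': normaliser = 0.45·0.3944 + 0.6·0.5828 + 0.1·0.0228; P(author N) ≈ 0.3352, P(author P) ≈ 0.6605, P(author Q) ≈ 0.0043
After 'present': normaliser = 0.55·0.3352 + 0.4·0.6605 + 0.9·0.0043; P(author N) ≈ 0.4075, P(author P) ≈ 0.5839, P(author Q) ≈ 0.0086

0.5839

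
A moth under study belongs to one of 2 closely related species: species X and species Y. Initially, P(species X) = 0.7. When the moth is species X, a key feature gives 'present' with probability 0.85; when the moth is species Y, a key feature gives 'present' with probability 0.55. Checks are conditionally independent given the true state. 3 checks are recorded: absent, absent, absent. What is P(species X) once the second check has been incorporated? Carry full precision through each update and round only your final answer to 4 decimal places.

After 'absent': P(species X) = 0.15·0.7000 / (0.15·0.7000 + 0.45·0.3000) ≈ 0.4375
After 'absent': P(species X) = 0.15·0.4375 / (0.15·0.4375 + 0.45·0.5625) ≈ 0.2059

0.2059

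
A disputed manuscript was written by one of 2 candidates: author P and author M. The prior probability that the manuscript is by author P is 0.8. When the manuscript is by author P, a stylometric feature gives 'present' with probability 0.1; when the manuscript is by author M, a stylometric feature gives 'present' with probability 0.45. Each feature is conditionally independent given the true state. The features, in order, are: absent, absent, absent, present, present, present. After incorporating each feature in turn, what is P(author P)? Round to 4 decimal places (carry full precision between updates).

After 'absent': P(author P) = 0.9·0.8000 / (0.9·0.8000 + 0.55·0.2000) ≈ 0.8675
After 'absent': P(author P) = 0.9·0.8675 / (0.9·0.8675 + 0.55·0.1325) ≈ 0.9146
After 'absent': P(author P) = 0.9·0.9146 / (0.9·0.9146 + 0.55·0.0854) ≈ 0.9460
After 'present': P(author P) = 0.1·0.9460 / (0.1·0.9460 + 0.45·0.0540) ≈ 0.7957
After 'present': P(author P) = 0.1·0.7957 / (0.1·0.7957 + 0.45·0.2043) ≈ 0.4640
After 'present': P(author P) = 0.1·0.4640 / (0.1·0.4640 + 0.45·0.5360) ≈ 0.1613

0.1613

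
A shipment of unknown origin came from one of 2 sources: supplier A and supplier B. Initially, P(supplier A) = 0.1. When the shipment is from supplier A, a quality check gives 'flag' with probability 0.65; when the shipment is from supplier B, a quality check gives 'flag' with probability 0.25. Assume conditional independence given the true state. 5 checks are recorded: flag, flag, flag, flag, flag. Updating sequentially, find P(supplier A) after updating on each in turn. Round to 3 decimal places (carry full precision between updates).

0.930

After 'flag': P(supplier A) = 0.65·0.1000 / (0.65·0.1000 + 0.25·0.9000) ≈ 0.2241
After 'flag': P(supplier A) = 0.65·0.2241 / (0.65·0.2241 + 0.25·0.7759) ≈ 0.4289
After 'flag': P(supplier A) = 0.65·0.4289 / (0.65·0.4289 + 0.25·0.5711) ≈ 0.6613
After 'flag': P(supplier A) = 0.65·0.6613 / (0.65·0.6613 + 0.25·0.3387) ≈ 0.8355
After 'flag': P(supplier A) = 0.65·0.8355 / (0.65·0.8355 + 0.25·0.1645) ≈ 0.9296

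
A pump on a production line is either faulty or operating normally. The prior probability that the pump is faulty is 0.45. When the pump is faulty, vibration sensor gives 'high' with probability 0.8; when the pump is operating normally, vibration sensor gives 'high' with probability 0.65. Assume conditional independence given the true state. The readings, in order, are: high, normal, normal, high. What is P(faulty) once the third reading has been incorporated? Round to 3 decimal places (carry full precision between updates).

After 'high': P(faulty) = 0.8·0.4500 / (0.8·0.4500 + 0.65·0.5500) ≈ 0.5017
After 'normal': P(faulty) = 0.2·0.5017 / (0.2·0.5017 + 0.35·0.4983) ≈ 0.3653
After 'normal': P(faulty) = 0.2·0.3653 / (0.2·0.3653 + 0.35·0.6347) ≈ 0.2474

0.247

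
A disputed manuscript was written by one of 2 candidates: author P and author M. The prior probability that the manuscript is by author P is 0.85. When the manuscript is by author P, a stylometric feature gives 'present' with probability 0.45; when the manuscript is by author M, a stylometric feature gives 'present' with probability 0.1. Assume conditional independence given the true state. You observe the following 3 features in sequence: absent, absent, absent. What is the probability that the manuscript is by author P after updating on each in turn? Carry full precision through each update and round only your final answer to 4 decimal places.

After 'absent': P(author P) = 0.55·0.8500 / (0.55·0.8500 + 0.9·0.1500) ≈ 0.7759
After 'absent': P(author P) = 0.55·0.7759 / (0.55·0.7759 + 0.9·0.2241) ≈ 0.6791
After 'absent': P(author P) = 0.55·0.6791 / (0.55·0.6791 + 0.9·0.3209) ≈ 0.5639

0.5639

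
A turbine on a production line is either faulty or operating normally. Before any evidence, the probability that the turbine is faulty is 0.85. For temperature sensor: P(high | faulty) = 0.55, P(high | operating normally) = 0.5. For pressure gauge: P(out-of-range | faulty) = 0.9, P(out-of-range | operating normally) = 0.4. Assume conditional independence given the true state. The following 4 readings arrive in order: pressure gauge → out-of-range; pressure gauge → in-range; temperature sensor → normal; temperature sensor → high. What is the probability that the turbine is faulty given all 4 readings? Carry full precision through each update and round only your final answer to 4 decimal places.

0.6778

After pressure gauge='out-of-range': P(faulty) = 0.9·0.8500 / (0.9·0.8500 + 0.4·0.1500) ≈ 0.9273
After pressure gauge='in-range': P(faulty) = 0.1·0.9273 / (0.1·0.9273 + 0.6·0.0727) ≈ 0.6800
After temperature sensor='normal': P(faulty) = 0.45·0.6800 / (0.45·0.6800 + 0.5·0.3200) ≈ 0.6567
After temperature sensor='high': P(faulty) = 0.55·0.6567 / (0.55·0.6567 + 0.5·0.3433) ≈ 0.6778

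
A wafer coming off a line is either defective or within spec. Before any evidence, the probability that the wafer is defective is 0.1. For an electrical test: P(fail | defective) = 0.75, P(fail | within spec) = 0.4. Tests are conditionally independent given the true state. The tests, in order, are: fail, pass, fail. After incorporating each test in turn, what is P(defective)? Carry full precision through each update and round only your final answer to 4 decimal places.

Each posterior becomes the prior for the next update.
After 'fail': P(defective) = 0.75·0.1000 / (0.75·0.1000 + 0.4·0.9000) ≈ 0.1724
After 'pass': P(defective) = 0.25·0.1724 / (0.25·0.1724 + 0.6·0.8276) ≈ 0.0799
After 'fail': P(defective) = 0.75·0.0799 / (0.75·0.0799 + 0.4·0.9201) ≈ 0.1400

0.1400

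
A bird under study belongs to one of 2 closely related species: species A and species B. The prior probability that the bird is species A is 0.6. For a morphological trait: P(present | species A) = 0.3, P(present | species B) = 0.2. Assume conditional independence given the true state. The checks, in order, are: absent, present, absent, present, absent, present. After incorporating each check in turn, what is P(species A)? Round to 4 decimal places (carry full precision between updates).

0.7723

Apply Bayes' rule sequentially, carrying P(species A) forward.
After 'absent': P(species A) = 0.7·0.6000 / (0.7·0.6000 + 0.8·0.4000) ≈ 0.5676
After 'present': P(species A) = 0.3·0.5676 / (0.3·0.5676 + 0.2·0.4324) ≈ 0.6632
After 'absent': P(species A) = 0.7·0.6632 / (0.7·0.6632 + 0.8·0.3368) ≈ 0.6327
After 'present': P(species A) = 0.3·0.6327 / (0.3·0.6327 + 0.2·0.3673) ≈ 0.7210
After 'absent': P(species A) = 0.7·0.7210 / (0.7·0.7210 + 0.8·0.2790) ≈ 0.6933
After 'present': P(species A) = 0.3·0.6933 / (0.3·0.6933 + 0.2·0.3067) ≈ 0.7723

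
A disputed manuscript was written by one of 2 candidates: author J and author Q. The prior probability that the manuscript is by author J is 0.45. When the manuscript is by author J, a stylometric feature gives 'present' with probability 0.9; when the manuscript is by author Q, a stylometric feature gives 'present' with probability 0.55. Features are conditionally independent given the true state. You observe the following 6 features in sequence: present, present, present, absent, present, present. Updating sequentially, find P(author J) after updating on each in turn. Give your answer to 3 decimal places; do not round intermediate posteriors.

After 'present': P(author J) = 0.9·0.4500 / (0.9·0.4500 + 0.55·0.5500) ≈ 0.5724
After 'present': P(author J) = 0.9·0.5724 / (0.9·0.5724 + 0.55·0.4276) ≈ 0.6866
After 'present': P(author J) = 0.9·0.6866 / (0.9·0.6866 + 0.55·0.3134) ≈ 0.7819
After 'absent': P(author J) = 0.1·0.7819 / (0.1·0.7819 + 0.45·0.2181) ≈ 0.4434
After 'present': P(author J) = 0.9·0.4434 / (0.9·0.4434 + 0.55·0.5566) ≈ 0.5659
After 'present': P(author J) = 0.9·0.5659 / (0.9·0.5659 + 0.55·0.4341) ≈ 0.6808

0.681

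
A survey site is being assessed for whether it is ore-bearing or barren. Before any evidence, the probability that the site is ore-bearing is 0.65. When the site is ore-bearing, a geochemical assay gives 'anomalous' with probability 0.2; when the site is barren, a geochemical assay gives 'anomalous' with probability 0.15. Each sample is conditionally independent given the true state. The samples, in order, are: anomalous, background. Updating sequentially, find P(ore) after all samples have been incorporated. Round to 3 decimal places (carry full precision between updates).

0.700

After 'anomalous': P(ore) = 0.2·0.6500 / (0.2·0.6500 + 0.15·0.3500) ≈ 0.7123
After 'background': P(ore) = 0.8·0.7123 / (0.8·0.7123 + 0.85·0.2877) ≈ 0.6997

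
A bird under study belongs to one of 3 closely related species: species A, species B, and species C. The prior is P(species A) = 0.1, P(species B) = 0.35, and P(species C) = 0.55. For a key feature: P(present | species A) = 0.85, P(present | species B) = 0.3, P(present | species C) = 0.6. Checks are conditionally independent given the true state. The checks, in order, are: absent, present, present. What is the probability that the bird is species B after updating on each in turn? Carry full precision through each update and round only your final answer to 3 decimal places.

0.197

Apply Bayes' rule sequentially, carrying P(species B) forward.
After 'absent': normaliser = 0.15·0.1000 + 0.7·0.3500 + 0.4·0.5500; P(species A) ≈ 0.0312, P(species B) ≈ 0.5104, P(species C) ≈ 0.4583
After 'present': normaliser = 0.85·0.0312 + 0.3·0.5104 + 0.6·0.4583; P(species A) ≈ 0.0584, P(species B) ≈ 0.3368, P(species C) ≈ 0.6048
After 'present': normaliser = 0.85·0.0584 + 0.3·0.3368 + 0.6·0.6048; P(species A) ≈ 0.0967, P(species B) ≈ 0.1967, P(species C) ≈ 0.7066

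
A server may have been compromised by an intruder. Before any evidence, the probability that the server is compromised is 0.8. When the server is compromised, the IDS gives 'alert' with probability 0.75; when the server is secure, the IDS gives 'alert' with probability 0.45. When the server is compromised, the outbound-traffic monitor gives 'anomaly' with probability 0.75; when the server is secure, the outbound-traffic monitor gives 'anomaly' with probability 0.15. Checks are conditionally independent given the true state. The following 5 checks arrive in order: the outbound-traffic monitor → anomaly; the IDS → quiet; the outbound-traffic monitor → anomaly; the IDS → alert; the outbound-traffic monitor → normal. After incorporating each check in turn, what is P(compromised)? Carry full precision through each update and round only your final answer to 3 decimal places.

0.957

Apply Bayes' rule sequentially, carrying P(compromised) forward.
After the outbound-traffic monitor='anomaly': P(compromised) = 0.75·0.8000 / (0.75·0.8000 + 0.15·0.2000) ≈ 0.9524
After the IDS='quiet': P(compromised) = 0.25·0.9524 / (0.25·0.9524 + 0.55·0.0476) ≈ 0.9009
After the outbound-traffic monitor='anomaly': P(compromised) = 0.75·0.9009 / (0.75·0.9009 + 0.15·0.0991) ≈ 0.9785
After the IDS='alert': P(compromised) = 0.75·0.9785 / (0.75·0.9785 + 0.45·0.0215) ≈ 0.9870
After the outbound-traffic monitor='normal': P(compromised) = 0.25·0.9870 / (0.25·0.9870 + 0.85·0.0130) ≈ 0.9570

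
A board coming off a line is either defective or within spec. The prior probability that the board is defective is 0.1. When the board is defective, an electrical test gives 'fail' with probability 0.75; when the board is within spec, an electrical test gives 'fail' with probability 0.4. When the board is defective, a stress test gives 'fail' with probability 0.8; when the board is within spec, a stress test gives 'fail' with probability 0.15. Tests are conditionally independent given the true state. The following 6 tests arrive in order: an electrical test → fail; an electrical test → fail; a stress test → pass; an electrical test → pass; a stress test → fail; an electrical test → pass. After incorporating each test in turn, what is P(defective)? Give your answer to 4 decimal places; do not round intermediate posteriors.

0.0784

Apply Bayes' rule sequentially, carrying P(defective) forward.
After an electrical test='fail': P(defective) = 0.75·0.1000 / (0.75·0.1000 + 0.4·0.9000) ≈ 0.1724
After an electrical test='fail': P(defective) = 0.75·0.1724 / (0.75·0.1724 + 0.4·0.8276) ≈ 0.2809
After a stress test='pass': P(defective) = 0.2·0.2809 / (0.2·0.2809 + 0.85·0.7191) ≈ 0.0842
After an electrical test='pass': P(defective) = 0.25·0.0842 / (0.25·0.0842 + 0.6·0.9158) ≈ 0.0369
After a stress test='fail': P(defective) = 0.8·0.0369 / (0.8·0.0369 + 0.15·0.9631) ≈ 0.1696
After an electrical test='pass': P(defective) = 0.25·0.1696 / (0.25·0.1696 + 0.6·0.8304) ≈ 0.0784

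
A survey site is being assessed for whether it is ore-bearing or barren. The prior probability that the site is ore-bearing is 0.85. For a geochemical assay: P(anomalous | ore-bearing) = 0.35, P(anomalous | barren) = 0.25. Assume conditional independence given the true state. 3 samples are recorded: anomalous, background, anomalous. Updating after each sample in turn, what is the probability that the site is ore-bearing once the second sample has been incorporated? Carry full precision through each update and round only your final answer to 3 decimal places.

After 'anomalous': P(ore) = 0.35·0.8500 / (0.35·0.8500 + 0.25·0.1500) ≈ 0.8881
After 'background': P(ore) = 0.65·0.8881 / (0.65·0.8881 + 0.75·0.1119) ≈ 0.8730

0.873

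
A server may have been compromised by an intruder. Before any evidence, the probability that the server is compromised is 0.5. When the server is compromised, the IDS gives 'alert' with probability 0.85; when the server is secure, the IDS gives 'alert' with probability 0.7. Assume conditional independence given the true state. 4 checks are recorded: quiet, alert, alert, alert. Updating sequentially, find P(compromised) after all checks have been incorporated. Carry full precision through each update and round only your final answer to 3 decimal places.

After 'quiet': P(compromised) = 0.15·0.5000 / (0.15·0.5000 + 0.3·0.5000) ≈ 0.3333
After 'alert': P(compromised) = 0.85·0.3333 / (0.85·0.3333 + 0.7·0.6667) ≈ 0.3778
After 'alert': P(compromised) = 0.85·0.3778 / (0.85·0.3778 + 0.7·0.6222) ≈ 0.4244
After 'alert': P(compromised) = 0.85·0.4244 / (0.85·0.4244 + 0.7·0.5756) ≈ 0.4724

0.472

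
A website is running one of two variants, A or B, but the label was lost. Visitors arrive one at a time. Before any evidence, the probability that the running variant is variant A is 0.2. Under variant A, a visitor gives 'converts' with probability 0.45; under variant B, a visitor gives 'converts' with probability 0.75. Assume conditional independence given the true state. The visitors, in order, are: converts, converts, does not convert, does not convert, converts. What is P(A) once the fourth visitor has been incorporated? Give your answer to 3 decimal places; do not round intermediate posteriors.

After 'converts': P(A) = 0.45·0.2000 / (0.45·0.2000 + 0.75·0.8000) ≈ 0.1304
After 'converts': P(A) = 0.45·0.1304 / (0.45·0.1304 + 0.75·0.8696) ≈ 0.0826
After 'does not convert': P(A) = 0.55·0.0826 / (0.55·0.0826 + 0.25·0.9174) ≈ 0.1653
After 'does not convert': P(A) = 0.55·0.1653 / (0.55·0.1653 + 0.25·0.8347) ≈ 0.3034

0.303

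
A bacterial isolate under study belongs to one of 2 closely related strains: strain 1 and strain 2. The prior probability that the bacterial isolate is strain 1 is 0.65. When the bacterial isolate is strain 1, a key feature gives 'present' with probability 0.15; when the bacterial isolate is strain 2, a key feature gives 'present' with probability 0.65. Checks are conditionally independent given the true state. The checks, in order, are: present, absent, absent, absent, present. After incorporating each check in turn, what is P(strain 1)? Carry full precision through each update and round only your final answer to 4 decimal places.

0.5862

After 'present': P(strain 1) = 0.15·0.6500 / (0.15·0.6500 + 0.65·0.3500) ≈ 0.3000
After 'absent': P(strain 1) = 0.85·0.3000 / (0.85·0.3000 + 0.35·0.7000) ≈ 0.5100
After 'absent': P(strain 1) = 0.85·0.5100 / (0.85·0.5100 + 0.35·0.4900) ≈ 0.7165
After 'absent': P(strain 1) = 0.85·0.7165 / (0.85·0.7165 + 0.35·0.2835) ≈ 0.8599
After 'present': P(strain 1) = 0.15·0.8599 / (0.15·0.8599 + 0.65·0.1401) ≈ 0.5862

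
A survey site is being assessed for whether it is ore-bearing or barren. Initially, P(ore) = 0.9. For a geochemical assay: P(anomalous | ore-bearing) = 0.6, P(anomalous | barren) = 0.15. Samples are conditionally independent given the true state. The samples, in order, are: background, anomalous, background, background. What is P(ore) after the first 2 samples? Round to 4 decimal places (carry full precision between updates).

0.9443

Apply Bayes' rule sequentially, carrying P(ore) forward.
After 'background': P(ore) = 0.4·0.9000 / (0.4·0.9000 + 0.85·0.1000) ≈ 0.8090
After 'anomalous': P(ore) = 0.6·0.8090 / (0.6·0.8090 + 0.15·0.1910) ≈ 0.9443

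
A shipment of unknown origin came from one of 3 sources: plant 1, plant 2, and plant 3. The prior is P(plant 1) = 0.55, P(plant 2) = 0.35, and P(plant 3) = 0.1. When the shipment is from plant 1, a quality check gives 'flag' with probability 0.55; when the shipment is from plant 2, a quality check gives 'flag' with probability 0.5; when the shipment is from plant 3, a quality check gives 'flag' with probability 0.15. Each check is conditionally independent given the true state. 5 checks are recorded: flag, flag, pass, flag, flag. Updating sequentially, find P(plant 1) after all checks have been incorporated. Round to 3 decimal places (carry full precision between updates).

0.673

After 'flag': normaliser = 0.55·0.5500 + 0.5·0.3500 + 0.15·0.1000; P(plant 1) ≈ 0.6142, P(plant 2) ≈ 0.3553, P(plant 3) ≈ 0.0305
After 'flag': normaliser = 0.55·0.6142 + 0.5·0.3553 + 0.15·0.0305; P(plant 1) ≈ 0.6496, P(plant 2) ≈ 0.3416, P(plant 3) ≈ 0.0088
After 'pass': normaliser = 0.45·0.6496 + 0.5·0.3416 + 0.85·0.0088; P(plant 1) ≈ 0.6212, P(plant 2) ≈ 0.3630, P(plant 3) ≈ 0.0159
After 'flag': normaliser = 0.55·0.6212 + 0.5·0.3630 + 0.15·0.0159; P(plant 1) ≈ 0.6501, P(plant 2) ≈ 0.3454, P(plant 3) ≈ 0.0045
After 'flag': normaliser = 0.55·0.6501 + 0.5·0.3454 + 0.15·0.0045; P(plant 1) ≈ 0.6735, P(plant 2) ≈ 0.3252, P(plant 3) ≈ 0.0013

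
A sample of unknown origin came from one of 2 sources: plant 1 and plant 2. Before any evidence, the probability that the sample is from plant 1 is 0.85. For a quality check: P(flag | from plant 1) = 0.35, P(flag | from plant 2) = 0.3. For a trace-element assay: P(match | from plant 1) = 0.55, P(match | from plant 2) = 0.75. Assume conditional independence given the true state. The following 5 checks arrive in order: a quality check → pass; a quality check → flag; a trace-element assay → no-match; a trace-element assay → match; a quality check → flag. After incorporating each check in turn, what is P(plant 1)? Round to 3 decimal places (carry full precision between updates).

After a quality check='pass': P(plant 1) = 0.65·0.8500 / (0.65·0.8500 + 0.7·0.1500) ≈ 0.8403
After a quality check='flag': P(plant 1) = 0.35·0.8403 / (0.35·0.8403 + 0.3·0.1597) ≈ 0.8599
After a trace-element assay='no-match': P(plant 1) = 0.45·0.8599 / (0.45·0.8599 + 0.25·0.1401) ≈ 0.9170
After a trace-element assay='match': P(plant 1) = 0.55·0.9170 / (0.55·0.9170 + 0.75·0.0830) ≈ 0.8902
After a quality check='flag': P(plant 1) = 0.35·0.8902 / (0.35·0.8902 + 0.3·0.1098) ≈ 0.9043

0.904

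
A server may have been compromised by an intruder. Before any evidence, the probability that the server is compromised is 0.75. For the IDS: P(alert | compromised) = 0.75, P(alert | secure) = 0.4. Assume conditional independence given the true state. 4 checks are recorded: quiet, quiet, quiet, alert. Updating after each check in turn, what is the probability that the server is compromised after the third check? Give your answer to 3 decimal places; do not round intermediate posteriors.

After 'quiet': P(compromised) = 0.25·0.7500 / (0.25·0.7500 + 0.6·0.2500) ≈ 0.5556
After 'quiet': P(compromised) = 0.25·0.5556 / (0.25·0.5556 + 0.6·0.4444) ≈ 0.3425
After 'quiet': P(compromised) = 0.25·0.3425 / (0.25·0.3425 + 0.6·0.6575) ≈ 0.1783

0.178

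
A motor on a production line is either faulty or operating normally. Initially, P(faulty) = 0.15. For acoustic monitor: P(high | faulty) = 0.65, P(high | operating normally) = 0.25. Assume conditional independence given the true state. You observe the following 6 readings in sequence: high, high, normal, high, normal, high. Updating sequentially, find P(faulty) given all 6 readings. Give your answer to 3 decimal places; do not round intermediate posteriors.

0.637

After 'high': P(faulty) = 0.65·0.1500 / (0.65·0.1500 + 0.25·0.8500) ≈ 0.3145
After 'high': P(faulty) = 0.65·0.3145 / (0.65·0.3145 + 0.25·0.6855) ≈ 0.5440
After 'normal': P(faulty) = 0.35·0.5440 / (0.35·0.5440 + 0.75·0.4560) ≈ 0.3576
After 'high': P(faulty) = 0.65·0.3576 / (0.65·0.3576 + 0.25·0.6424) ≈ 0.5914
After 'normal': P(faulty) = 0.35·0.5914 / (0.35·0.5914 + 0.75·0.4086) ≈ 0.4032
After 'high': P(faulty) = 0.65·0.4032 / (0.65·0.4032 + 0.25·0.5968) ≈ 0.6372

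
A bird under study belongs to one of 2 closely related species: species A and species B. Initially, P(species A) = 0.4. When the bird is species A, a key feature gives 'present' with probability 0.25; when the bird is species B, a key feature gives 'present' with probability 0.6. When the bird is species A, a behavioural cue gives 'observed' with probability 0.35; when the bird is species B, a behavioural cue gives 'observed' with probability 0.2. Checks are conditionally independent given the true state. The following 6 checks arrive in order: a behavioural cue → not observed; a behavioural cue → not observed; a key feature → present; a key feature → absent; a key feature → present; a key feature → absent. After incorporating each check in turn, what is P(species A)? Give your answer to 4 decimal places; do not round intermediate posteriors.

0.2117

After a behavioural cue='not observed': P(species A) = 0.65·0.4000 / (0.65·0.4000 + 0.8·0.6000) ≈ 0.3514
After a behavioural cue='not observed': P(species A) = 0.65·0.3514 / (0.65·0.3514 + 0.8·0.6486) ≈ 0.3056
After a key feature='present': P(species A) = 0.25·0.3056 / (0.25·0.3056 + 0.6·0.6944) ≈ 0.1550
After a key feature='absent': P(species A) = 0.75·0.1550 / (0.75·0.1550 + 0.4·0.8450) ≈ 0.2559
After a key feature='present': P(species A) = 0.25·0.2559 / (0.25·0.2559 + 0.6·0.7441) ≈ 0.1253
After a key feature='absent': P(species A) = 0.75·0.1253 / (0.75·0.1253 + 0.4·0.8747) ≈ 0.2117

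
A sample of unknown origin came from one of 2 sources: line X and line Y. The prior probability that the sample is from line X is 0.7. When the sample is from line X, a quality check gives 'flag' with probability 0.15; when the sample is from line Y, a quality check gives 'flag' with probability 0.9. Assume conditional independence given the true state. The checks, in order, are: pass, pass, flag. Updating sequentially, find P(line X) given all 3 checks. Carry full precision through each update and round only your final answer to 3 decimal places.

Apply Bayes' rule sequentially, carrying P(line X) forward.
After 'pass': P(line X) = 0.85·0.7000 / (0.85·0.7000 + 0.1·0.3000) ≈ 0.9520
After 'pass': P(line X) = 0.85·0.9520 / (0.85·0.9520 + 0.1·0.0480) ≈ 0.9941
After 'flag': P(line X) = 0.15·0.9941 / (0.15·0.9941 + 0.9·0.0059) ≈ 0.9656

0.966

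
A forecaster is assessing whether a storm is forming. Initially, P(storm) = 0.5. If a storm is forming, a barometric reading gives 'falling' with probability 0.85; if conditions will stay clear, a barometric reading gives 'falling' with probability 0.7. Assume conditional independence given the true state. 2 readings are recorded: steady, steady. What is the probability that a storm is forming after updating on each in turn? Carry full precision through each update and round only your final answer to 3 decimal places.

After 'steady': P(storm) = 0.15·0.5000 / (0.15·0.5000 + 0.3·0.5000) ≈ 0.3333
After 'steady': P(storm) = 0.15·0.3333 / (0.15·0.3333 + 0.3·0.6667) ≈ 0.2000

0.200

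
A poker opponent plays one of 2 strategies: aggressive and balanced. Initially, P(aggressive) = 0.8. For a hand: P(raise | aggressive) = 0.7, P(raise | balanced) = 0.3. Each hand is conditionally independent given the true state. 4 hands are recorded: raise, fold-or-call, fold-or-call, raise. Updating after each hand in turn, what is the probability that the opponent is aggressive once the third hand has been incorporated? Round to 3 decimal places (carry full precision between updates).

0.632

Each posterior becomes the prior for the next update.
After 'raise': P(aggressive) = 0.7·0.8000 / (0.7·0.8000 + 0.3·0.2000) ≈ 0.9032
After 'fold-or-call': P(aggressive) = 0.3·0.9032 / (0.3·0.9032 + 0.7·0.0968) ≈ 0.8000
After 'fold-or-call': P(aggressive) = 0.3·0.8000 / (0.3·0.8000 + 0.7·0.2000) ≈ 0.6316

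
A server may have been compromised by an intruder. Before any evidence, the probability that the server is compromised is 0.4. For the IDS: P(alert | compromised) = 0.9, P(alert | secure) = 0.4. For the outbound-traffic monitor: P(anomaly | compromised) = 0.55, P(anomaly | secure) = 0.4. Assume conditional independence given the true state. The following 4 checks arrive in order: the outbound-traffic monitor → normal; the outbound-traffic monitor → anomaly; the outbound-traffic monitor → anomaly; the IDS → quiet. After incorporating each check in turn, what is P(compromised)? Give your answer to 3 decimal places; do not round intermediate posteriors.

0.136

After the outbound-traffic monitor='normal': P(compromised) = 0.45·0.4000 / (0.45·0.4000 + 0.6·0.6000) ≈ 0.3333
After the outbound-traffic monitor='anomaly': P(compromised) = 0.55·0.3333 / (0.55·0.3333 + 0.4·0.6667) ≈ 0.4074
After the outbound-traffic monitor='anomaly': P(compromised) = 0.55·0.4074 / (0.55·0.4074 + 0.4·0.5926) ≈ 0.4859
After the IDS='quiet': P(compromised) = 0.1·0.4859 / (0.1·0.4859 + 0.6·0.5141) ≈ 0.1361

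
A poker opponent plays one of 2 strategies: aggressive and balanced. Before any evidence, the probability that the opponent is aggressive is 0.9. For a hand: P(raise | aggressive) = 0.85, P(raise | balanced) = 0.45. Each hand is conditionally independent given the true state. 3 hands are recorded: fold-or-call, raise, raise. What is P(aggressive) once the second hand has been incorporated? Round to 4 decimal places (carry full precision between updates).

After 'fold-or-call': P(aggressive) = 0.15·0.9000 / (0.15·0.9000 + 0.55·0.1000) ≈ 0.7105
After 'raise': P(aggressive) = 0.85·0.7105 / (0.85·0.7105 + 0.45·0.2895) ≈ 0.8226

0.8226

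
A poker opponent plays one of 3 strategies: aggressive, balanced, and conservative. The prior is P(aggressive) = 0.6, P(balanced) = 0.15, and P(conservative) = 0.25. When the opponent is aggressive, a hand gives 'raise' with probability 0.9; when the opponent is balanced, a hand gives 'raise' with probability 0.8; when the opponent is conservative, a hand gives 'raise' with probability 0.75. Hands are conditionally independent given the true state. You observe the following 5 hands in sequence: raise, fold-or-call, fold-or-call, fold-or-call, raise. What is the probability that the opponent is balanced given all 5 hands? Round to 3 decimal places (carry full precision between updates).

Apply Bayes' rule sequentially, carrying P(balanced) forward.
After 'raise': normaliser = 0.9·0.6000 + 0.8·0.1500 + 0.75·0.2500; P(aggressive) ≈ 0.6372, P(balanced) ≈ 0.1416, P(conservative) ≈ 0.2212
After 'fold-or-call': normaliser = 0.1·0.6372 + 0.2·0.1416 + 0.25·0.2212; P(aggressive) ≈ 0.4324, P(balanced) ≈ 0.1922, P(conservative) ≈ 0.3754
After 'fold-or-call': normaliser = 0.1·0.4324 + 0.2·0.1922 + 0.25·0.3754; P(aggressive) ≈ 0.2464, P(balanced) ≈ 0.2190, P(conservative) ≈ 0.5346
After 'fold-or-call': normaliser = 0.1·0.2464 + 0.2·0.2190 + 0.25·0.5346; P(aggressive) ≈ 0.1219, P(balanced) ≈ 0.2167, P(conservative) ≈ 0.6614
After 'raise': normaliser = 0.9·0.1219 + 0.8·0.2167 + 0.75·0.6614; P(aggressive) ≈ 0.1408, P(balanced) ≈ 0.2225, P(conservative) ≈ 0.6367

0.223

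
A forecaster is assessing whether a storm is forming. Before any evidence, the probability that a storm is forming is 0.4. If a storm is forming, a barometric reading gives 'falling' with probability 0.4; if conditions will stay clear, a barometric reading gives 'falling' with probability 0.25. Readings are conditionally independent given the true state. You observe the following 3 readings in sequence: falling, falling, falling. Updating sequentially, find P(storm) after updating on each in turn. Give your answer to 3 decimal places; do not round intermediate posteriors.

After 'falling': P(storm) = 0.4·0.4000 / (0.4·0.4000 + 0.25·0.6000) ≈ 0.5161
After 'falling': P(storm) = 0.4·0.5161 / (0.4·0.5161 + 0.25·0.4839) ≈ 0.6305
After 'falling': P(storm) = 0.4·0.6305 / (0.4·0.6305 + 0.25·0.3695) ≈ 0.7320

0.732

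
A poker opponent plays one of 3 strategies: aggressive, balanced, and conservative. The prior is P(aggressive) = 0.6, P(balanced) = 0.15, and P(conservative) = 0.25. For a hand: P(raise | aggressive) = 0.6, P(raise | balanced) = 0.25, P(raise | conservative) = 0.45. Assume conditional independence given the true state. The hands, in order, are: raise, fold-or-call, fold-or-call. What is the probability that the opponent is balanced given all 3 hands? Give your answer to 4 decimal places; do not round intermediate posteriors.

After 'raise': normaliser = 0.6·0.6000 + 0.25·0.1500 + 0.45·0.2500; P(aggressive) ≈ 0.7059, P(balanced) ≈ 0.0735, P(conservative) ≈ 0.2206
After 'fold-or-call': normaliser = 0.4·0.7059 + 0.75·0.0735 + 0.55·0.2206; P(aggressive) ≈ 0.6154, P(balanced) ≈ 0.1202, P(conservative) ≈ 0.2644
After 'fold-or-call': normaliser = 0.4·0.6154 + 0.75·0.1202 + 0.55·0.2644; P(aggressive) ≈ 0.5110, P(balanced) ≈ 0.1871, P(conservative) ≈ 0.3019

0.1871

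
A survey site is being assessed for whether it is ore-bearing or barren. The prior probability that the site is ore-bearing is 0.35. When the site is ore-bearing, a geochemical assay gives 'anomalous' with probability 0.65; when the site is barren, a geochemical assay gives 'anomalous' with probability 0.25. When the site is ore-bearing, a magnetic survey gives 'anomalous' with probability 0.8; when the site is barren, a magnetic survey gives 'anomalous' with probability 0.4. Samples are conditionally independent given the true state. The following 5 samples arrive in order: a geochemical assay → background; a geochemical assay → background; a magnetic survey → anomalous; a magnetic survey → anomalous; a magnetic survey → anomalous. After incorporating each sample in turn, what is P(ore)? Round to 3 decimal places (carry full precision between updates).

0.484

Apply Bayes' rule sequentially, carrying P(ore) forward.
After a geochemical assay='background': P(ore) = 0.35·0.3500 / (0.35·0.3500 + 0.75·0.6500) ≈ 0.2008
After a geochemical assay='background': P(ore) = 0.35·0.2008 / (0.35·0.2008 + 0.75·0.7992) ≈ 0.1050
After a magnetic survey='anomalous': P(ore) = 0.8·0.1050 / (0.8·0.1050 + 0.4·0.8950) ≈ 0.1900
After a magnetic survey='anomalous': P(ore) = 0.8·0.1900 / (0.8·0.1900 + 0.4·0.8100) ≈ 0.3193
After a magnetic survey='anomalous': P(ore) = 0.8·0.3193 / (0.8·0.3193 + 0.4·0.6807) ≈ 0.4840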